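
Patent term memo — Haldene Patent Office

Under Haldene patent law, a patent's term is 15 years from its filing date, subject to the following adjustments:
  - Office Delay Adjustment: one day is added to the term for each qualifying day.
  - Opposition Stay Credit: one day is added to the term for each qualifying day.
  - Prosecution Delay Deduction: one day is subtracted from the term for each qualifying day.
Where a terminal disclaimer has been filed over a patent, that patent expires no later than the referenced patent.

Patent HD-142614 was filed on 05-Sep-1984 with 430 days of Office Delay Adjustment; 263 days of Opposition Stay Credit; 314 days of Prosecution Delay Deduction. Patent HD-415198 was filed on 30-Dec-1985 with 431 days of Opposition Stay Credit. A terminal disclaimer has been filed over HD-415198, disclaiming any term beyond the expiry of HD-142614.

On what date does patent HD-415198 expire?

Natural term of HD-415198:
  Base: filing + 15 years → 30 December 2000.
  Opposition Stay Credit: +431 days → 6 March 2002.
Expiry of referenced patent HD-142614:
  Base: filing + 15 years → 5 September 1999.
  Office Delay Adjustment: +430 days → 8 November 2000.
  Opposition Stay Credit: +263 days → 29 July 2001.
  Prosecution Delay Deduction: −314 days → 18 September 2000.
Terminal disclaimer: HD-415198 expires on the earlier of 6 March 2002 and 18 September 2000.

2000-09-18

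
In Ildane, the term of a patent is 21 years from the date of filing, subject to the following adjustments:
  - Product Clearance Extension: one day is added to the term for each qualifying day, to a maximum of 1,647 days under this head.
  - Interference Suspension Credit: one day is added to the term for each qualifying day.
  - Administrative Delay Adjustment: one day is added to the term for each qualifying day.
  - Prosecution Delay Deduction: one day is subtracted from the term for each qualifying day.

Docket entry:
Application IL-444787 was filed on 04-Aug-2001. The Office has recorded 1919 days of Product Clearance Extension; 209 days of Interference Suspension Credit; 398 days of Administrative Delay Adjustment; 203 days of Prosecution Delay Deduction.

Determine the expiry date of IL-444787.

2028-03-16

Base term: filing date + 21 years → 4 August 2022.
Product Clearance Extension: 1919 days claimed exceeds the 1647-day cap, so +1647 days → 6 February 2027.
Interference Suspension Credit: +209 days → 3 September 2027.
Administrative Delay Adjustment: +398 days → 5 October 2028.
Prosecution Delay Deduction: −203 days → 16 March 2028.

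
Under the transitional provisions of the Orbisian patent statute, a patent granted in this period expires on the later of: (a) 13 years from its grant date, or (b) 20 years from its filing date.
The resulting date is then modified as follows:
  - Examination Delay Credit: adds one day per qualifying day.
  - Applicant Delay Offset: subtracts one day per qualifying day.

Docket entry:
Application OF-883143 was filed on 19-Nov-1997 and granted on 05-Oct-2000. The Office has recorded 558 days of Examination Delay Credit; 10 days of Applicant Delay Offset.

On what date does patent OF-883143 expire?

2019-05-21

(a) grant + 13 years → 5 October 2013.
(b) filing + 20 years → 19 November 2017.
Later of the two: 19 November 2017.
Examination Delay Credit: +558 days → 31 May 2019.
Applicant Delay Offset: −10 days → 21 May 2019.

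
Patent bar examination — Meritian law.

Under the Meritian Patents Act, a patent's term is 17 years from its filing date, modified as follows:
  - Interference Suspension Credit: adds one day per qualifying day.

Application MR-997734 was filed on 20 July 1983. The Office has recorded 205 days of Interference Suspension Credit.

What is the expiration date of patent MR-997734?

Base term: filing date + 17 years → 20 July 2000.
Interference Suspension Credit: +205 days → 10 February 2001.

2001-02-10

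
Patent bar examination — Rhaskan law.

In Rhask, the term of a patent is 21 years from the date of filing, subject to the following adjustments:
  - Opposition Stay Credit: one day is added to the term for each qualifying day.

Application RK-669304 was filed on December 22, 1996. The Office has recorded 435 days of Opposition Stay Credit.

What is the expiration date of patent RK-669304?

2019-03-02

Base term: filing date + 21 years → 22 December 2017.
Opposition Stay Credit: +435 days → 2 March 2019.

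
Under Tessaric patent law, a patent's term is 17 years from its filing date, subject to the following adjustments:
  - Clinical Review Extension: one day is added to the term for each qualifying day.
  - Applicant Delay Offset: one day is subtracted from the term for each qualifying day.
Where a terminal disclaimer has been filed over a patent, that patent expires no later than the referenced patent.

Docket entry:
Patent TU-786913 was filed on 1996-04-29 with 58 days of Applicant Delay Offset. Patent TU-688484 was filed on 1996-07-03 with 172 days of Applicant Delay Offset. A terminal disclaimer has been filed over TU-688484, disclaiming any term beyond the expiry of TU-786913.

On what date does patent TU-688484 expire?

2013-01-12

Natural term of TU-688484:
  Base: filing + 17 years → 3 July 2013.
  Applicant Delay Offset: −172 days → 12 January 2013.
Expiry of referenced patent TU-786913:
  Base: filing + 17 years → 29 April 2013.
  Applicant Delay Offset: −58 days → 2 March 2013.
Terminal disclaimer: TU-688484 expires on the earlier of 12 January 2013 and 2 March 2013.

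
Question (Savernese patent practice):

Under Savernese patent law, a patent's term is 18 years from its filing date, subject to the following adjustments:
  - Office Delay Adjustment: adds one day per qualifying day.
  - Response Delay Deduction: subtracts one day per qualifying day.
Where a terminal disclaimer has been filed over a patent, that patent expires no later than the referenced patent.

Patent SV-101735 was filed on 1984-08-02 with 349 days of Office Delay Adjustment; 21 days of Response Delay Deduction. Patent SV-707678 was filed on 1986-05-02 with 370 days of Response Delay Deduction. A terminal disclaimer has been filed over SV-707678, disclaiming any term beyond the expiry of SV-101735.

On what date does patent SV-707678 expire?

April 28, 2003

Natural term of SV-707678:
  Base: filing + 18 years → 2 May 2004.
  Response Delay Deduction: −370 days → 28 April 2003.
Expiry of referenced patent SV-101735:
  Base: filing + 18 years → 2 August 2002.
  Office Delay Adjustment: +349 days → 17 July 2003.
  Response Delay Deduction: −21 days → 26 June 2003.
Terminal disclaimer: SV-707678 expires on the earlier of 28 April 2003 and 26 June 2003.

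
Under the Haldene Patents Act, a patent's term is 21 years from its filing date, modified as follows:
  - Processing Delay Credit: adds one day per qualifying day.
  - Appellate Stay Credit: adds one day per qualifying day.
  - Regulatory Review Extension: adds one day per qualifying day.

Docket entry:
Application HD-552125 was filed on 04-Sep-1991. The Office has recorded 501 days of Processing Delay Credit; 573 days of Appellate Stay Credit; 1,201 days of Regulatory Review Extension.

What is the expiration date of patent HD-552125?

November 27, 2018

Base term: filing date + 21 years → 4 September 2012.
Processing Delay Credit: +501 days → 18 January 2014.
Appellate Stay Credit: +573 days → 14 August 2015.
Regulatory Review Extension: +1201 days → 27 November 2018.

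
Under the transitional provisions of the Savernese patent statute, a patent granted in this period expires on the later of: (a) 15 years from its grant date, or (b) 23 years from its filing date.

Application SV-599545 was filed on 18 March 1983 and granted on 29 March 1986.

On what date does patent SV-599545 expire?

(a) grant + 15 years → 29 March 2001.
(b) filing + 23 years → 18 March 2006.
Later of the two: 18 March 2006.

2006-03-18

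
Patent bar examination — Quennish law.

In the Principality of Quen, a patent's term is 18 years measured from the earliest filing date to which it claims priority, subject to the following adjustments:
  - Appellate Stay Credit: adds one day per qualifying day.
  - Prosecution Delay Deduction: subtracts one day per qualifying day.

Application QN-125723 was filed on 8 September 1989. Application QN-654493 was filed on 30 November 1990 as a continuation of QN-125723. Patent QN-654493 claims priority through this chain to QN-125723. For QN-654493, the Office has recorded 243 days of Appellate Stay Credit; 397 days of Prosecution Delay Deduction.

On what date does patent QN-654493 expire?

April 7, 2007

Earliest priority filing: 8 September 1989.
Base term: 8 September 1989 + 18 years → 8 September 2007.
Appellate Stay Credit: +243 days → 8 May 2008.
Prosecution Delay Deduction: −397 days → 7 April 2007.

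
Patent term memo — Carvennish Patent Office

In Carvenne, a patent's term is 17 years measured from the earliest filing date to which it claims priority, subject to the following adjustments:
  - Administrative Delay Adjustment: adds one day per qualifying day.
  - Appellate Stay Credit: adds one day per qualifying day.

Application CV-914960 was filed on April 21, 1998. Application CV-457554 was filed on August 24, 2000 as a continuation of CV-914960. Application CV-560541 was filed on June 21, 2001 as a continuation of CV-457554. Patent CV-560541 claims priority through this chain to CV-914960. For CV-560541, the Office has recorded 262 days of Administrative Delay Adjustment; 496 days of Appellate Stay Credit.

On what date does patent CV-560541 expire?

Earliest priority filing: 21 April 1998.
Base term: 21 April 1998 + 17 years → 21 April 2015.
Administrative Delay Adjustment: +262 days → 8 January 2016.
Appellate Stay Credit: +496 days → 18 May 2017.

2017-05-18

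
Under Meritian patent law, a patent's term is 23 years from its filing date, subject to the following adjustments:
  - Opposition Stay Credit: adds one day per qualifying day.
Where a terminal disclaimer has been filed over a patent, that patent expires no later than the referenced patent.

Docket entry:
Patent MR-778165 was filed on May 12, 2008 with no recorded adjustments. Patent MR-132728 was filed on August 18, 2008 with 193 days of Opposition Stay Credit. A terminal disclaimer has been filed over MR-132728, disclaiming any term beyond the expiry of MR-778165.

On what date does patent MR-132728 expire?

May 12, 2031

Natural term of MR-132728:
  Base: filing + 23 years → 18 August 2031.
  Opposition Stay Credit: +193 days → 27 February 2032.
Expiry of referenced patent MR-778165:
  Base: filing + 23 years → 12 May 2031.
Terminal disclaimer: MR-132728 expires on the earlier of 27 February 2032 and 12 May 2031.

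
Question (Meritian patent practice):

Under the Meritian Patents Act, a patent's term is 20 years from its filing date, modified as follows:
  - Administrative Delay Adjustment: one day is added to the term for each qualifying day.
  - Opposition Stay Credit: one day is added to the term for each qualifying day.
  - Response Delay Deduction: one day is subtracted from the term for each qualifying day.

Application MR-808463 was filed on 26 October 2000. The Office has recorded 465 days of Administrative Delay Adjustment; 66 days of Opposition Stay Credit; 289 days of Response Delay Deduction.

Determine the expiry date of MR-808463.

June 25, 2021

Base term: filing date + 20 years → 26 October 2020.
Administrative Delay Adjustment: +465 days → 3 February 2022.
Opposition Stay Credit: +66 days → 10 April 2022.
Response Delay Deduction: −289 days → 25 June 2021.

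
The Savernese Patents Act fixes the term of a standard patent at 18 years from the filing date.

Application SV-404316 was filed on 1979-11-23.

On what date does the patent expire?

Filing date + 18 years → 23 November 1997.

November 23, 1997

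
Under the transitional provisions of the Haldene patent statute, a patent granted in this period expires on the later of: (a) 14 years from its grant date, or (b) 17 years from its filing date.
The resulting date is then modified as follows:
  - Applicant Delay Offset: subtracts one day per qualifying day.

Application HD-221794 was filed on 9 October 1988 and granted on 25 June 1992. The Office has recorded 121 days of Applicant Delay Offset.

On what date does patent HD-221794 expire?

(a) grant + 14 years → 25 June 2006.
(b) filing + 17 years → 9 October 2005.
Later of the two: 25 June 2006.
Applicant Delay Offset: −121 days → 24 February 2006.

February 24, 2006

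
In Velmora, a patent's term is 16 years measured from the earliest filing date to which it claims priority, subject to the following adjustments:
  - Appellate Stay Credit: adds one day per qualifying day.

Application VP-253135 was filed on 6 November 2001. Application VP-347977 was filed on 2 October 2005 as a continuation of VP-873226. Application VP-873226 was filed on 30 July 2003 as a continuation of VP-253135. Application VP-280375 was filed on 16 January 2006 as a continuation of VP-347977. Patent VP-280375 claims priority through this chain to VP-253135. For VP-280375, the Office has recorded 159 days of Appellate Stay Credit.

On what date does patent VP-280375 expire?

Earliest priority filing: 6 November 2001.
Base term: 6 November 2001 + 16 years → 6 November 2017.
Appellate Stay Credit: +159 days → 14 April 2018.

April 14, 2018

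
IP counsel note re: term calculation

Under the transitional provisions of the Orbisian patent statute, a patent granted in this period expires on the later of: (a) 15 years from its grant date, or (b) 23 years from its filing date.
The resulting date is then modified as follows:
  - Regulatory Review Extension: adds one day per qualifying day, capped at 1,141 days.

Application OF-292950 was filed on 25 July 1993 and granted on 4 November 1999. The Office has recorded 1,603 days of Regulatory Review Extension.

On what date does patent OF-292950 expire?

2019-09-09

(a) grant + 15 years → 4 November 2014.
(b) filing + 23 years → 25 July 2016.
Later of the two: 25 July 2016.
Regulatory Review Extension: 1603 days claimed exceeds the 1141-day cap, so +1141 days → 9 September 2019.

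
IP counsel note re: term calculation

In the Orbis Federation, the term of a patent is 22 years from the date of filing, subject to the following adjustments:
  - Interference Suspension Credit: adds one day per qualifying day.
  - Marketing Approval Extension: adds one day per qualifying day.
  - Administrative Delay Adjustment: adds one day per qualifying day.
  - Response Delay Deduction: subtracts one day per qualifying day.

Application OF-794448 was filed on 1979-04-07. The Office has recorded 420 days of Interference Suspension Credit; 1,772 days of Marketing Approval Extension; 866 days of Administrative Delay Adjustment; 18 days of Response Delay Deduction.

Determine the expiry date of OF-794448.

2009-08-03

Base term: filing date + 22 years → 7 April 2001.
Interference Suspension Credit: +420 days → 1 June 2002.
Marketing Approval Extension: +1772 days → 8 April 2007.
Administrative Delay Adjustment: +866 days → 21 August 2009.
Response Delay Deduction: −18 days → 3 August 2009.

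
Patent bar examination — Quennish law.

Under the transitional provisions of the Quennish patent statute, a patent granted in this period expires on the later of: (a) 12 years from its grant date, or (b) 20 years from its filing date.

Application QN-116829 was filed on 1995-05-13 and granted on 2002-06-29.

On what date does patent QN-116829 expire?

(a) grant + 12 years → 29 June 2014.
(b) filing + 20 years → 13 May 2015.
Later of the two: 13 May 2015.

2015-05-13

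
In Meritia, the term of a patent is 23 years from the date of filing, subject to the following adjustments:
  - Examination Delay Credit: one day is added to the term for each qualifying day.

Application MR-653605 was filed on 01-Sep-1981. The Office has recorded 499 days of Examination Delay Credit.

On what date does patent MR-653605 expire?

Base term: filing date + 23 years → 1 September 2004.
Examination Delay Credit: +499 days → 13 January 2006.

January 13, 2006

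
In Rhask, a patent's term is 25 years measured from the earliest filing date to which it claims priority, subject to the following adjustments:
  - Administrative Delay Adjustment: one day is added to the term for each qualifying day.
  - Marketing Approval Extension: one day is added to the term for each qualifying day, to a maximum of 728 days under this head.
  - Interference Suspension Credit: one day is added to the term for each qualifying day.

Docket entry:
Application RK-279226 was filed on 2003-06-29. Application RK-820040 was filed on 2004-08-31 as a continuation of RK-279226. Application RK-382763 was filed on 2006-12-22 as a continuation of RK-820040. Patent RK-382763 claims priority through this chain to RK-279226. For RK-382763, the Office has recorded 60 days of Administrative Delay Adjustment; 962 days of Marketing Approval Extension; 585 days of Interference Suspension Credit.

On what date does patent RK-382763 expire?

April 2, 2032

Earliest priority filing: 29 June 2003.
Base term: 29 June 2003 + 25 years → 29 June 2028.
Administrative Delay Adjustment: +60 days → 28 August 2028.
Marketing Approval Extension: 962 days claimed exceeds the 728-day cap, so +728 days → 26 August 2030.
Interference Suspension Credit: +585 days → 2 April 2032.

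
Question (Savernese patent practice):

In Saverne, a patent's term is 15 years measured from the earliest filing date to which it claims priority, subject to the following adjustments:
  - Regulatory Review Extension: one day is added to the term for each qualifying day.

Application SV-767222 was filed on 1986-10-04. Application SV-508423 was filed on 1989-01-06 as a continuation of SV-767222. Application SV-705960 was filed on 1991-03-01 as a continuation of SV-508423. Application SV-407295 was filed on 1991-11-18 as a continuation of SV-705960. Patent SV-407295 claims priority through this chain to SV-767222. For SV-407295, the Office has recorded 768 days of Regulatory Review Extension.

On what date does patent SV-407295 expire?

Earliest priority filing: 4 October 1986.
Base term: 4 October 1986 + 15 years → 4 October 2001.
Regulatory Review Extension: +768 days → 11 November 2003.

2003-11-11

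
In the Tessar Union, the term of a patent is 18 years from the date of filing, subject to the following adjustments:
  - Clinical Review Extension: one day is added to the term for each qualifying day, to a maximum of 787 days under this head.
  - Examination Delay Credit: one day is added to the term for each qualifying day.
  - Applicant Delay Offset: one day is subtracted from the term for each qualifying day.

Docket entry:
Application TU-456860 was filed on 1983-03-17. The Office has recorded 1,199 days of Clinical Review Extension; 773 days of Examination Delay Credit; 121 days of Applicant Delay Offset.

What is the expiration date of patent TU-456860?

2005-02-23

Base term: filing date + 18 years → 17 March 2001.
Clinical Review Extension: 1199 days claimed exceeds the 787-day cap, so +787 days → 13 May 2003.
Examination Delay Credit: +773 days → 24 June 2005.
Applicant Delay Offset: −121 days → 23 February 2005.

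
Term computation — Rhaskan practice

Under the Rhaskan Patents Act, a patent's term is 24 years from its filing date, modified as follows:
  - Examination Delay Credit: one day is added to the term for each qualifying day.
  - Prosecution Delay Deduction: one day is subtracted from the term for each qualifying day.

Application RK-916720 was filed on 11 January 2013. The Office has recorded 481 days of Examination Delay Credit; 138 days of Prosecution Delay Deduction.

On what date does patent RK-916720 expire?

2037-12-20

Base term: filing date + 24 years → 11 January 2037.
Examination Delay Credit: +481 days → 7 May 2038.
Prosecution Delay Deduction: −138 days → 20 December 2037.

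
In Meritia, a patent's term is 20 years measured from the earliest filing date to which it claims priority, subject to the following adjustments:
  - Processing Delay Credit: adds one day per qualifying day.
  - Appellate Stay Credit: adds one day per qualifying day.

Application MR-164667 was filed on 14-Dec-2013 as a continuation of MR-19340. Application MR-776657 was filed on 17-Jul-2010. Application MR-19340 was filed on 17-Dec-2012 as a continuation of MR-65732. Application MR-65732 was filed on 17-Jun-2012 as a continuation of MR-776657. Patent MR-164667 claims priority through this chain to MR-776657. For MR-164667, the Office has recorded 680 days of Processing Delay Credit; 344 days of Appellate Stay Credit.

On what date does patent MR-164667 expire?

2033-05-06

Earliest priority filing: 17 July 2010.
Base term: 17 July 2010 + 20 years → 17 July 2030.
Processing Delay Credit: +680 days → 27 May 2032.
Appellate Stay Credit: +344 days → 6 May 2033.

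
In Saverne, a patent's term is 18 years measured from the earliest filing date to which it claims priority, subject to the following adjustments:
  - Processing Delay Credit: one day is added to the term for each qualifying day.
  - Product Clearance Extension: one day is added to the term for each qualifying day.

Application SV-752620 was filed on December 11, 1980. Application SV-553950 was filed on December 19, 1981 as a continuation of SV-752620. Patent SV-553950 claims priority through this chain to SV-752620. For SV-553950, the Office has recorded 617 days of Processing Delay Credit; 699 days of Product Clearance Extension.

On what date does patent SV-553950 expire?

July 19, 2002

Earliest priority filing: 11 December 1980.
Base term: 11 December 1980 + 18 years → 11 December 1998.
Processing Delay Credit: +617 days → 19 August 2000.
Product Clearance Extension: +699 days → 19 July 2002.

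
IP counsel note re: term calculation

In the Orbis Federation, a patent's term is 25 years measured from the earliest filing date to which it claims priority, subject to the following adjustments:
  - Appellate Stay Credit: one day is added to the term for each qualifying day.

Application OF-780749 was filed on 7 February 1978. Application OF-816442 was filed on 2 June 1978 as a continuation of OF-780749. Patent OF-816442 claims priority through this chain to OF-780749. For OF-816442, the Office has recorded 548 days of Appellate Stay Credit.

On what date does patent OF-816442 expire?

Earliest priority filing: 7 February 1978.
Base term: 7 February 1978 + 25 years → 7 February 2003.
Appellate Stay Credit: +548 days → 8 August 2004.

August 8, 2004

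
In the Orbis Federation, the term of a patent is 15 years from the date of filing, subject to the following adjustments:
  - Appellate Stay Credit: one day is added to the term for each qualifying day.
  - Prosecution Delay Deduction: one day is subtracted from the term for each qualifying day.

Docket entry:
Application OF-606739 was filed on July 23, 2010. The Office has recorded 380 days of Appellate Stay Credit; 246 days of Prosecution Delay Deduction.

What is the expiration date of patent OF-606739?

2025-12-04

Base term: filing date + 15 years → 23 July 2025.
Appellate Stay Credit: +380 days → 7 August 2026.
Prosecution Delay Deduction: −246 days → 4 December 2025.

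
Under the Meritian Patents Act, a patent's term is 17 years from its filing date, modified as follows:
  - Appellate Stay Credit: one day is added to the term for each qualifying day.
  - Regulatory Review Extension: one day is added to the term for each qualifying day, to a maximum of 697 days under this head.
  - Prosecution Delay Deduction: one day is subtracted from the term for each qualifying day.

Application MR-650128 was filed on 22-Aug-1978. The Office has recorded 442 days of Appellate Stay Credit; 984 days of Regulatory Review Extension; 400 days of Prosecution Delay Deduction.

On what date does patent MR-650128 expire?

1997-08-30

Base term: filing date + 17 years → 22 August 1995.
Appellate Stay Credit: +442 days → 6 November 1996.
Regulatory Review Extension: 984 days claimed exceeds the 697-day cap, so +697 days → 4 October 1998.
Prosecution Delay Deduction: −400 days → 30 August 1997.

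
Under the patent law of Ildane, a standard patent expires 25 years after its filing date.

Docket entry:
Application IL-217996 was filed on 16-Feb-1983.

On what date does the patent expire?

Filing date + 25 years → 16 February 2008.

2008-02-16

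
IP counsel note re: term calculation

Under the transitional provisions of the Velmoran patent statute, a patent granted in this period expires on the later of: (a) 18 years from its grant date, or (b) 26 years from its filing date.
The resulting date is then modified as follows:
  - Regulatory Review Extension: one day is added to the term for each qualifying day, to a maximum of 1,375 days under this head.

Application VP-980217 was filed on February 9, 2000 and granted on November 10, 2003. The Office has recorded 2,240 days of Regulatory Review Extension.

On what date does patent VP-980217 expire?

November 15, 2029

(a) grant + 18 years → 10 November 2021.
(b) filing + 26 years → 9 February 2026.
Later of the two: 9 February 2026.
Regulatory Review Extension: 2240 days claimed exceeds the 1375-day cap, so +1375 days → 15 November 2029.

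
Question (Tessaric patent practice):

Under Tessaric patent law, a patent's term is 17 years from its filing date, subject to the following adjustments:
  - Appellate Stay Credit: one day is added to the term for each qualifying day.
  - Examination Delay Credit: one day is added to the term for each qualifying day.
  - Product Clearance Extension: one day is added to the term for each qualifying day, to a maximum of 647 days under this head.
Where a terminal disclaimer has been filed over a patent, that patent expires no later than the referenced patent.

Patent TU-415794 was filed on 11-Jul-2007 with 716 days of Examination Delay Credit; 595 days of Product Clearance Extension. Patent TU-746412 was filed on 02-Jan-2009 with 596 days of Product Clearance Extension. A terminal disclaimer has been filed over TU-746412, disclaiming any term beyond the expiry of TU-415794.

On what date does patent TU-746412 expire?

August 21, 2027

Natural term of TU-746412:
  Base: filing + 17 years → 2 January 2026.
  Product Clearance Extension: 596 days (within the 647-day cap) → +596 days → 21 August 2027.
Expiry of referenced patent TU-415794:
  Base: filing + 17 years → 11 July 2024.
  Examination Delay Credit: +716 days → 27 June 2026.
  Product Clearance Extension: 595 days (within the 647-day cap) → +595 days → 12 February 2028.
Terminal disclaimer: TU-746412 expires on the earlier of 21 August 2027 and 12 February 2028.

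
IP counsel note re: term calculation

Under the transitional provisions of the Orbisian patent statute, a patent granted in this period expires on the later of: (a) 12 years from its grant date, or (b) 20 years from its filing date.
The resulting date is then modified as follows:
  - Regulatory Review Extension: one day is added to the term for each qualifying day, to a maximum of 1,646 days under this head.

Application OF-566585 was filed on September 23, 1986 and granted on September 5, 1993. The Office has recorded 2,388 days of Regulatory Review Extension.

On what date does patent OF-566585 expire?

(a) grant + 12 years → 5 September 2005.
(b) filing + 20 years → 23 September 2006.
Later of the two: 23 September 2006.
Regulatory Review Extension: 2388 days claimed exceeds the 1646-day cap, so +1646 days → 27 March 2011.

March 27, 2011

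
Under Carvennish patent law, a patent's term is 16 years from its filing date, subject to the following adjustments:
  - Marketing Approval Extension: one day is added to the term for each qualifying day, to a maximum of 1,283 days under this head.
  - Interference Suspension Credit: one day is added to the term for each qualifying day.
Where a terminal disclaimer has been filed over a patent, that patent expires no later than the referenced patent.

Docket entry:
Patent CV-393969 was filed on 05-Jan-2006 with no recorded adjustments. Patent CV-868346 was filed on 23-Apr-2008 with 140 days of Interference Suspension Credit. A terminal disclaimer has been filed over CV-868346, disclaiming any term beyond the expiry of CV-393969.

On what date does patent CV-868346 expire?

Natural term of CV-868346:
  Base: filing + 16 years → 23 April 2024.
  Interference Suspension Credit: +140 days → 10 September 2024.
Expiry of referenced patent CV-393969:
  Base: filing + 16 years → 5 January 2022.
Terminal disclaimer: CV-868346 expires on the earlier of 10 September 2024 and 5 January 2022.

2022-01-05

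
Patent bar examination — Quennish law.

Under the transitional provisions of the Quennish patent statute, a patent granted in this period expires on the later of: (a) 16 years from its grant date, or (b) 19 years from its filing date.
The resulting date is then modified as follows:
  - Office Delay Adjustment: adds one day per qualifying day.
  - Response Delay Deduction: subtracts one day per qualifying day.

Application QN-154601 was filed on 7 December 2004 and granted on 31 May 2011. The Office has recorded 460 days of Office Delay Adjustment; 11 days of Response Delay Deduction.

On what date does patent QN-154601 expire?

(a) grant + 16 years → 31 May 2027.
(b) filing + 19 years → 7 December 2023.
Later of the two: 31 May 2027.
Office Delay Adjustment: +460 days → 2 September 2028.
Response Delay Deduction: −11 days → 22 August 2028.

August 22, 2028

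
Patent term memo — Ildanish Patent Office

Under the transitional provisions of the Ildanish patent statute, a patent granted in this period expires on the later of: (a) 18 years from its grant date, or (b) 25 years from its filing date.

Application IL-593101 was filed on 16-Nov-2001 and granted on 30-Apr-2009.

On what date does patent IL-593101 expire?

April 30, 2027

(a) grant + 18 years → 30 April 2027.
(b) filing + 25 years → 16 November 2026.
Later of the two: 30 April 2027.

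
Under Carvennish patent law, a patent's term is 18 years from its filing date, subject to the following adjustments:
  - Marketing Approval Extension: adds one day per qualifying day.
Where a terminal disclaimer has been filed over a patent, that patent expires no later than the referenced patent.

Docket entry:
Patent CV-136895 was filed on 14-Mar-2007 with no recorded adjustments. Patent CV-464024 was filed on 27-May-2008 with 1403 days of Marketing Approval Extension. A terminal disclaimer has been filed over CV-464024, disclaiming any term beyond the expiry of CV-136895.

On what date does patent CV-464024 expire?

March 14, 2025

Natural term of CV-464024:
  Base: filing + 18 years → 27 May 2026.
  Marketing Approval Extension: +1403 days → 30 March 2030.
Expiry of referenced patent CV-136895:
  Base: filing + 18 years → 14 March 2025.
Terminal disclaimer: CV-464024 expires on the earlier of 30 March 2030 and 14 March 2025.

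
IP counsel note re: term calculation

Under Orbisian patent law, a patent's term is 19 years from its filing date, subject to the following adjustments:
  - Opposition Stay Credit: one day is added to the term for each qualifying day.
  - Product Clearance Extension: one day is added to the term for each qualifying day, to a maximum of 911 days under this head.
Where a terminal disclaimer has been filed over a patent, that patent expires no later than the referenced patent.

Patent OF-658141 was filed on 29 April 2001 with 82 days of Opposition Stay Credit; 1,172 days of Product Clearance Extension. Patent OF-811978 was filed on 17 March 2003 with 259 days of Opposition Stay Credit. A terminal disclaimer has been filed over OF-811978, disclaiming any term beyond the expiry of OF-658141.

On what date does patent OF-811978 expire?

Natural term of OF-811978:
  Base: filing + 19 years → 17 March 2022.
  Opposition Stay Credit: +259 days → 1 December 2022.
Expiry of referenced patent OF-658141:
  Base: filing + 19 years → 29 April 2020.
  Opposition Stay Credit: +82 days → 20 July 2020.
  Product Clearance Extension: 1172 days claimed exceeds the 911-day cap, so +911 days → 17 January 2023.
Terminal disclaimer: OF-811978 expires on the earlier of 1 December 2022 and 17 January 2023.

December 1, 2022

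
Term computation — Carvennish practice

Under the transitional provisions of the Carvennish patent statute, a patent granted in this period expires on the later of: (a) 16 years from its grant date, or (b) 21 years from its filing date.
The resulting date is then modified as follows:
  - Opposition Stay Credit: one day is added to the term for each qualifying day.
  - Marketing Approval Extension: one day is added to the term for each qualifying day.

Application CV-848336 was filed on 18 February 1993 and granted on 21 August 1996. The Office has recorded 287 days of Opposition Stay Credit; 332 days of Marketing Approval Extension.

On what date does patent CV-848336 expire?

(a) grant + 16 years → 21 August 2012.
(b) filing + 21 years → 18 February 2014.
Later of the two: 18 February 2014.
Opposition Stay Credit: +287 days → 2 December 2014.
Marketing Approval Extension: +332 days → 30 October 2015.

2015-10-30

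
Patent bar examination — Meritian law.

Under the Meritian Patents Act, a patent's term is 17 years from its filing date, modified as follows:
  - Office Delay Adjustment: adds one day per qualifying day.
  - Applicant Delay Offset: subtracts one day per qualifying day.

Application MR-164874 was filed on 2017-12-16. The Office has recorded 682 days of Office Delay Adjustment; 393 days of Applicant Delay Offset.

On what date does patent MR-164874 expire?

Base term: filing date + 17 years → 16 December 2034.
Office Delay Adjustment: +682 days → 28 October 2036.
Applicant Delay Offset: −393 days → 1 October 2035.

2035-10-01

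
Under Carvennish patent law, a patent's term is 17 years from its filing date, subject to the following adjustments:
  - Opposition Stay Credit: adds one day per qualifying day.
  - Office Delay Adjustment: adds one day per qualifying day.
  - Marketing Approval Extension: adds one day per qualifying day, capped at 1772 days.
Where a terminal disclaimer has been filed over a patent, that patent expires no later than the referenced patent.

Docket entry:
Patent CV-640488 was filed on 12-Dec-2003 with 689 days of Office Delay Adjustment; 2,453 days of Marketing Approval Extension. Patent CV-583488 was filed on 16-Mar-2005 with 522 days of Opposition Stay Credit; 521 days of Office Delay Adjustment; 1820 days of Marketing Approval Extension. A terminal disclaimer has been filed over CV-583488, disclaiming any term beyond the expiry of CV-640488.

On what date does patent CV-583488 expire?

Natural term of CV-583488:
  Base: filing + 17 years → 16 March 2022.
  Opposition Stay Credit: +522 days → 20 August 2023.
  Office Delay Adjustment: +521 days → 22 January 2025.
  Marketing Approval Extension: 1820 days claimed exceeds the 1772-day cap, so +1772 days → 29 November 2029.
Expiry of referenced patent CV-640488:
  Base: filing + 17 years → 12 December 2020.
  Office Delay Adjustment: +689 days → 1 November 2022.
  Marketing Approval Extension: 2453 days claimed exceeds the 1772-day cap, so +1772 days → 8 September 2027.
Terminal disclaimer: CV-583488 expires on the earlier of 29 November 2029 and 8 September 2027.

September 8, 2027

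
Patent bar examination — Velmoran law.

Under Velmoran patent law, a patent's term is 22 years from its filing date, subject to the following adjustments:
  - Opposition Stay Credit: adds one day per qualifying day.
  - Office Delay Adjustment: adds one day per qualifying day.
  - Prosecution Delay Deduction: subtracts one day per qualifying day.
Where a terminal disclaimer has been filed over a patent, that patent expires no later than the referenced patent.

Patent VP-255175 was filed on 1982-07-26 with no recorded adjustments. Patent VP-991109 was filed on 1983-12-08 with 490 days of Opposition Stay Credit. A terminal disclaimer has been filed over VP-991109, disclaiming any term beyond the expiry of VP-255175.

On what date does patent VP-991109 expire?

2004-07-26

Natural term of VP-991109:
  Base: filing + 22 years → 8 December 2005.
  Opposition Stay Credit: +490 days → 12 April 2007.
Expiry of referenced patent VP-255175:
  Base: filing + 22 years → 26 July 2004.
Terminal disclaimer: VP-991109 expires on the earlier of 12 April 2007 and 26 July 2004.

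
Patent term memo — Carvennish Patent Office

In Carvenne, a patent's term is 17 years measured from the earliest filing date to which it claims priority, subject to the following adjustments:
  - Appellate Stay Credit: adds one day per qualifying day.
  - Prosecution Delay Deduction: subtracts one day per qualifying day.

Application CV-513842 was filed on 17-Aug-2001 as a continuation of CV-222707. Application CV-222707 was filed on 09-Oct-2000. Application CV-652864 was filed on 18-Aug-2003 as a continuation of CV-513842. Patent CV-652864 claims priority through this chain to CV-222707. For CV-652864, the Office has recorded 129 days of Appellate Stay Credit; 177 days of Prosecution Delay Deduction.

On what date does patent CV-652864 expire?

Earliest priority filing: 9 October 2000.
Base term: 9 October 2000 + 17 years → 9 October 2017.
Appellate Stay Credit: +129 days → 15 February 2018.
Prosecution Delay Deduction: −177 days → 22 August 2017.

2017-08-22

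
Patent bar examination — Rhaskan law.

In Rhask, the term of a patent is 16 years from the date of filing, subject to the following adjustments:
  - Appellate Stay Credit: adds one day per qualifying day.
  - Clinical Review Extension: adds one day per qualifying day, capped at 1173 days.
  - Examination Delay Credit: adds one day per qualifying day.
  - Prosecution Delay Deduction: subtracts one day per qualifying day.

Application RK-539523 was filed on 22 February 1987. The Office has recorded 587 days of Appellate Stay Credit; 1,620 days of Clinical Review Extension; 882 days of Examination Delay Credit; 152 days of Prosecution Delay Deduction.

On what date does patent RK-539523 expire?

Base term: filing date + 16 years → 22 February 2003.
Appellate Stay Credit: +587 days → 1 October 2004.
Clinical Review Extension: 1620 days claimed exceeds the 1173-day cap, so +1173 days → 18 December 2007.
Examination Delay Credit: +882 days → 18 May 2010.
Prosecution Delay Deduction: −152 days → 17 December 2009.

December 17, 2009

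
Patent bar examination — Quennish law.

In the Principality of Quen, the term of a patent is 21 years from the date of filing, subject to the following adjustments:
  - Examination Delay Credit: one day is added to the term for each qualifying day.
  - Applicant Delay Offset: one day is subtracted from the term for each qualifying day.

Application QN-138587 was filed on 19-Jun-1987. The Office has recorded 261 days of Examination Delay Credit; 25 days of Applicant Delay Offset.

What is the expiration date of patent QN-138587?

February 10, 2009

Base term: filing date + 21 years → 19 June 2008.
Examination Delay Credit: +261 days → 7 March 2009.
Applicant Delay Offset: −25 days → 10 February 2009.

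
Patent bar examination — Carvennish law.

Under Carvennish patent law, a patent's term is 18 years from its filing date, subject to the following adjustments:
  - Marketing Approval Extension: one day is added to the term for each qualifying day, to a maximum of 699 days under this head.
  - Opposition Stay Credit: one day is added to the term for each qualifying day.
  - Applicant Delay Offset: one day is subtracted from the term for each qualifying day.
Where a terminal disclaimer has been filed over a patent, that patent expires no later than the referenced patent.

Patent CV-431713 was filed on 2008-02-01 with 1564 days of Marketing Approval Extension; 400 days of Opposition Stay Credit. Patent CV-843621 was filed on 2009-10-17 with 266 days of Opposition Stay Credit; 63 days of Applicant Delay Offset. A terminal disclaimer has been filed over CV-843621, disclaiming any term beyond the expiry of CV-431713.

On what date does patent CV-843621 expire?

Natural term of CV-843621:
  Base: filing + 18 years → 17 October 2027.
  Opposition Stay Credit: +266 days → 9 July 2028.
  Applicant Delay Offset: −63 days → 7 May 2028.
Expiry of referenced patent CV-431713:
  Base: filing + 18 years → 1 February 2026.
  Marketing Approval Extension: 1564 days claimed exceeds the 699-day cap, so +699 days → 1 January 2028.
  Opposition Stay Credit: +400 days → 4 February 2029.
Terminal disclaimer: CV-843621 expires on the earlier of 7 May 2028 and 4 February 2029.

2028-05-07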